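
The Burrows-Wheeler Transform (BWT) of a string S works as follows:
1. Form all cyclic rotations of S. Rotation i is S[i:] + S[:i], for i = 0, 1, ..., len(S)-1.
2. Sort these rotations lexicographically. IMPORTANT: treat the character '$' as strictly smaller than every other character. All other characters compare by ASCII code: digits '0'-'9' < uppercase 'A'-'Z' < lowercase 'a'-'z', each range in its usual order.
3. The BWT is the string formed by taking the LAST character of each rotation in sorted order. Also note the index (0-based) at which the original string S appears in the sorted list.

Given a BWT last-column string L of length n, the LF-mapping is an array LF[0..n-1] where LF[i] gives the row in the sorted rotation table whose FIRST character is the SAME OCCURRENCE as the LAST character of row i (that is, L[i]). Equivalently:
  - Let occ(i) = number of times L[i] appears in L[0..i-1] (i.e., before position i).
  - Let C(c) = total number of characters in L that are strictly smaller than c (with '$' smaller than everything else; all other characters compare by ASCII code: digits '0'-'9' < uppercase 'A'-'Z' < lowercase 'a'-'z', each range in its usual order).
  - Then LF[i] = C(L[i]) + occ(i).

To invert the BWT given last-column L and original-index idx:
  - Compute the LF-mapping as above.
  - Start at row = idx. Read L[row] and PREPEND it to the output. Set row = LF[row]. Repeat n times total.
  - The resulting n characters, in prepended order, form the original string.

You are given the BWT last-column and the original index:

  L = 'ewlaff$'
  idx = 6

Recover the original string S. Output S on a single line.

LF mapping: 2 6 5 1 3 4 0
Walk LF starting at row 6, prepending L[row]:
  step 1: row=6, L[6]='$', prepend. Next row=LF[6]=0
  step 2: row=0, L[0]='e', prepend. Next row=LF[0]=2
  step 3: row=2, L[2]='l', prepend. Next row=LF[2]=5
  step 4: row=5, L[5]='f', prepend. Next row=LF[5]=4
  step 5: row=4, L[4]='f', prepend. Next row=LF[4]=3
  step 6: row=3, L[3]='a', prepend. Next row=LF[3]=1
  step 7: row=1, L[1]='w', prepend. Next row=LF[1]=6
Reversed output: waffle$

Answer: waffle$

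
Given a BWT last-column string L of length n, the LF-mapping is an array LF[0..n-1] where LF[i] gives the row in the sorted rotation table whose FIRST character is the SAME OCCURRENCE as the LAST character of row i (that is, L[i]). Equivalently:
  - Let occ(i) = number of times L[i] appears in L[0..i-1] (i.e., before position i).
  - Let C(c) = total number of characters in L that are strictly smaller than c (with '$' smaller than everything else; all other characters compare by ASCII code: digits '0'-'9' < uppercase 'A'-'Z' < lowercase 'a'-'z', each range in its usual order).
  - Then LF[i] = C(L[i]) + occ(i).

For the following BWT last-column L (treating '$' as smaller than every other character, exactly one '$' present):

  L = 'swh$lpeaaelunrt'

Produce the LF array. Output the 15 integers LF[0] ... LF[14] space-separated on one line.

Char counts: '$':1, 'a':2, 'e':2, 'h':1, 'l':2, 'n':1, 'p':1, 'r':1, 's':1, 't':1, 'u':1, 'w':1
C (first-col start): C('$')=0, C('a')=1, C('e')=3, C('h')=5, C('l')=6, C('n')=8, C('p')=9, C('r')=10, C('s')=11, C('t')=12, C('u')=13, C('w')=14
L[0]='s': occ=0, LF[0]=C('s')+0=11+0=11
L[1]='w': occ=0, LF[1]=C('w')+0=14+0=14
L[2]='h': occ=0, LF[2]=C('h')+0=5+0=5
L[3]='$': occ=0, LF[3]=C('$')+0=0+0=0
L[4]='l': occ=0, LF[4]=C('l')+0=6+0=6
L[5]='p': occ=0, LF[5]=C('p')+0=9+0=9
L[6]='e': occ=0, LF[6]=C('e')+0=3+0=3
L[7]='a': occ=0, LF[7]=C('a')+0=1+0=1
L[8]='a': occ=1, LF[8]=C('a')+1=1+1=2
L[9]='e': occ=1, LF[9]=C('e')+1=3+1=4
L[10]='l': occ=1, LF[10]=C('l')+1=6+1=7
L[11]='u': occ=0, LF[11]=C('u')+0=13+0=13
L[12]='n': occ=0, LF[12]=C('n')+0=8+0=8
L[13]='r': occ=0, LF[13]=C('r')+0=10+0=10
L[14]='t': occ=0, LF[14]=C('t')+0=12+0=12

Answer: 11 14 5 0 6 9 3 1 2 4 7 13 8 10 12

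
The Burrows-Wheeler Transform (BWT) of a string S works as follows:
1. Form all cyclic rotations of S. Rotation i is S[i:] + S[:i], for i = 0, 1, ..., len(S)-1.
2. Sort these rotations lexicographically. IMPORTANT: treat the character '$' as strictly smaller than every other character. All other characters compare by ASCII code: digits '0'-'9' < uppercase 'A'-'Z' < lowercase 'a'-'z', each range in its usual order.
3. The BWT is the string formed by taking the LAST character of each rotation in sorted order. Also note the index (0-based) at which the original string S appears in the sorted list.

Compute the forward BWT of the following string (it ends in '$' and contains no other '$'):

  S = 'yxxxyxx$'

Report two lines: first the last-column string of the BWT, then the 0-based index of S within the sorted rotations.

Answer: xxyyxxx$
7

Derivation:
All 8 rotations (rotation i = S[i:]+S[:i]):
  rot[0] = yxxxyxx$
  rot[1] = xxxyxx$y
  rot[2] = xxyxx$yx
  rot[3] = xyxx$yxx
  rot[4] = yxx$yxxx
  rot[5] = xx$yxxxy
  rot[6] = x$yxxxyx
  rot[7] = $yxxxyxx
Sorted (with $ < everything):
  sorted[0] = $yxxxyxx  (last char: 'x')
  sorted[1] = x$yxxxyx  (last char: 'x')
  sorted[2] = xx$yxxxy  (last char: 'y')
  sorted[3] = xxxyxx$y  (last char: 'y')
  sorted[4] = xxyxx$yx  (last char: 'x')
  sorted[5] = xyxx$yxx  (last char: 'x')
  sorted[6] = yxx$yxxx  (last char: 'x')
  sorted[7] = yxxxyxx$  (last char: '$')
Last column: xxyyxxx$
Original string S is at sorted index 7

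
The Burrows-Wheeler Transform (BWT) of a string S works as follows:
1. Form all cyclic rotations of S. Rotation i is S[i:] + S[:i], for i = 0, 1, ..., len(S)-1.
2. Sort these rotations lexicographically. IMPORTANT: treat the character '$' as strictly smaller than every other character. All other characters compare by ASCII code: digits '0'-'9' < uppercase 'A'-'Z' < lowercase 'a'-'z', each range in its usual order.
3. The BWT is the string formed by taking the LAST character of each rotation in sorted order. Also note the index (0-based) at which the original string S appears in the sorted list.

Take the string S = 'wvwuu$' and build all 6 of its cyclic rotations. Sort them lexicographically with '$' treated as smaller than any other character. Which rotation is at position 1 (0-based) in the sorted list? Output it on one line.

Answer: u$wvwu

Derivation:
All 6 rotations (rotation i = S[i:]+S[:i]):
  rot[0] = wvwuu$
  rot[1] = vwuu$w
  rot[2] = wuu$wv
  rot[3] = uu$wvw
  rot[4] = u$wvwu
  rot[5] = $wvwuu
Sorted (with $ < everything):
  sorted[0] = $wvwuu
  sorted[1] = u$wvwu
  sorted[2] = uu$wvw
  sorted[3] = vwuu$w
  sorted[4] = wuu$wv
  sorted[5] = wvwuu$
sorted[1] = u$wvwu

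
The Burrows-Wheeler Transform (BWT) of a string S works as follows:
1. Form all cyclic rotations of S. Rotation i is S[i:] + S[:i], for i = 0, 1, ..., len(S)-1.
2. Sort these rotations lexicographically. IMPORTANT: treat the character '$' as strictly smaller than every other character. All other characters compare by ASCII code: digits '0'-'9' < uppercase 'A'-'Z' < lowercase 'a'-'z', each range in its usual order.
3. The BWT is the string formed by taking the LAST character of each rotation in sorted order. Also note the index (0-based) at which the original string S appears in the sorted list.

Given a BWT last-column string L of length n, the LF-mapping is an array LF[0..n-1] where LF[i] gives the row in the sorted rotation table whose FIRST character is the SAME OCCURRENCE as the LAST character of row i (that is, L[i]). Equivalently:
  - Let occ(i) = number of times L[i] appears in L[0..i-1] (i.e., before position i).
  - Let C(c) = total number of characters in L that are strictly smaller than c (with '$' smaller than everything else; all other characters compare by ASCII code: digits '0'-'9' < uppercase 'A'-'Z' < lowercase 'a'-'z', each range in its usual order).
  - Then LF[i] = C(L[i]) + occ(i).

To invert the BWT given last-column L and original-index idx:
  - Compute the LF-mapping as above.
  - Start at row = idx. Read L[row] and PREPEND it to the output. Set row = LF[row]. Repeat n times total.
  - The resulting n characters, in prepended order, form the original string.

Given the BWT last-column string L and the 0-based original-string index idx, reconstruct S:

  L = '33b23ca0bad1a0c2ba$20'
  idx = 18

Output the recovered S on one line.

Answer: c20d31a2b0aa302cabb3$

Derivation:
LF mapping: 8 9 15 5 10 18 11 1 16 12 20 4 13 2 19 6 17 14 0 7 3
Walk LF starting at row 18, prepending L[row]:
  step 1: row=18, L[18]='$', prepend. Next row=LF[18]=0
  step 2: row=0, L[0]='3', prepend. Next row=LF[0]=8
  step 3: row=8, L[8]='b', prepend. Next row=LF[8]=16
  step 4: row=16, L[16]='b', prepend. Next row=LF[16]=17
  step 5: row=17, L[17]='a', prepend. Next row=LF[17]=14
  step 6: row=14, L[14]='c', prepend. Next row=LF[14]=19
  step 7: row=19, L[19]='2', prepend. Next row=LF[19]=7
  step 8: row=7, L[7]='0', prepend. Next row=LF[7]=1
  step 9: row=1, L[1]='3', prepend. Next row=LF[1]=9
  step 10: row=9, L[9]='a', prepend. Next row=LF[9]=12
  step 11: row=12, L[12]='a', prepend. Next row=LF[12]=13
  step 12: row=13, L[13]='0', prepend. Next row=LF[13]=2
  step 13: row=2, L[2]='b', prepend. Next row=LF[2]=15
  step 14: row=15, L[15]='2', prepend. Next row=LF[15]=6
  step 15: row=6, L[6]='a', prepend. Next row=LF[6]=11
  step 16: row=11, L[11]='1', prepend. Next row=LF[11]=4
  step 17: row=4, L[4]='3', prepend. Next row=LF[4]=10
  step 18: row=10, L[10]='d', prepend. Next row=LF[10]=20
  step 19: row=20, L[20]='0', prepend. Next row=LF[20]=3
  step 20: row=3, L[3]='2', prepend. Next row=LF[3]=5
  step 21: row=5, L[5]='c', prepend. Next row=LF[5]=18
Reversed output: c20d31a2b0aa302cabb3$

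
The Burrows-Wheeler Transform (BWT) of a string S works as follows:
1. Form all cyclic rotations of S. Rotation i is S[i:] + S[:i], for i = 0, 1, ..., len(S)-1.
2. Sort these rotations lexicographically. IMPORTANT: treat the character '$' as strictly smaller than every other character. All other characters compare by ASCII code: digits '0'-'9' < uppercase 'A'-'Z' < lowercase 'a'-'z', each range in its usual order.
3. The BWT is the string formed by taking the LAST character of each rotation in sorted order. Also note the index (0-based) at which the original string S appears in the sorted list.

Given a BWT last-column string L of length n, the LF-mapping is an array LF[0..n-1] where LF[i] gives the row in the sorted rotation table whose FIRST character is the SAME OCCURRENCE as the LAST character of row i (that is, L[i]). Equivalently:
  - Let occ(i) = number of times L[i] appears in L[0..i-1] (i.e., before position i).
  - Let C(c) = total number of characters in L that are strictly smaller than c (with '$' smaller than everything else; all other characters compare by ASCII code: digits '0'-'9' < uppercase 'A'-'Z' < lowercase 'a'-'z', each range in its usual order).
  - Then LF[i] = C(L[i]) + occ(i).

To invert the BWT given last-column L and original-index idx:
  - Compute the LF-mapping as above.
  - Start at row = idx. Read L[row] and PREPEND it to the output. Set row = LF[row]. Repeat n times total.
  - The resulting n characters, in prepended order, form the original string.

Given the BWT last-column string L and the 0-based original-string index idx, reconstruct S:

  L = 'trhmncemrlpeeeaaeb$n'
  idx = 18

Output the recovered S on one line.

LF mapping: 19 17 10 12 14 4 5 13 18 11 16 6 7 8 1 2 9 3 0 15
Walk LF starting at row 18, prepending L[row]:
  step 1: row=18, L[18]='$', prepend. Next row=LF[18]=0
  step 2: row=0, L[0]='t', prepend. Next row=LF[0]=19
  step 3: row=19, L[19]='n', prepend. Next row=LF[19]=15
  step 4: row=15, L[15]='a', prepend. Next row=LF[15]=2
  step 5: row=2, L[2]='h', prepend. Next row=LF[2]=10
  step 6: row=10, L[10]='p', prepend. Next row=LF[10]=16
  step 7: row=16, L[16]='e', prepend. Next row=LF[16]=9
  step 8: row=9, L[9]='l', prepend. Next row=LF[9]=11
  step 9: row=11, L[11]='e', prepend. Next row=LF[11]=6
  step 10: row=6, L[6]='e', prepend. Next row=LF[6]=5
  step 11: row=5, L[5]='c', prepend. Next row=LF[5]=4
  step 12: row=4, L[4]='n', prepend. Next row=LF[4]=14
  step 13: row=14, L[14]='a', prepend. Next row=LF[14]=1
  step 14: row=1, L[1]='r', prepend. Next row=LF[1]=17
  step 15: row=17, L[17]='b', prepend. Next row=LF[17]=3
  step 16: row=3, L[3]='m', prepend. Next row=LF[3]=12
  step 17: row=12, L[12]='e', prepend. Next row=LF[12]=7
  step 18: row=7, L[7]='m', prepend. Next row=LF[7]=13
  step 19: row=13, L[13]='e', prepend. Next row=LF[13]=8
  step 20: row=8, L[8]='r', prepend. Next row=LF[8]=18
Reversed output: remembranceelephant$

Answer: remembranceelephant$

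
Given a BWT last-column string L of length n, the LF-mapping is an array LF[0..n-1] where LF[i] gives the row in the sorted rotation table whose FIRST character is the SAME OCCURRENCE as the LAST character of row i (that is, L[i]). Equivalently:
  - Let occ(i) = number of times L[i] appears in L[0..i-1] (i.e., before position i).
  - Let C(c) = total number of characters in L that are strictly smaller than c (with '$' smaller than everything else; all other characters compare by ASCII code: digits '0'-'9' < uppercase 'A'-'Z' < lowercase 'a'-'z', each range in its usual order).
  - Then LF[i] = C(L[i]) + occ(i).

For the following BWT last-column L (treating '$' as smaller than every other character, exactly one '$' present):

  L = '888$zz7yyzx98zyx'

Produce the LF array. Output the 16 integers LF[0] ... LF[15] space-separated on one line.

Char counts: '$':1, '7':1, '8':4, '9':1, 'x':2, 'y':3, 'z':4
C (first-col start): C('$')=0, C('7')=1, C('8')=2, C('9')=6, C('x')=7, C('y')=9, C('z')=12
L[0]='8': occ=0, LF[0]=C('8')+0=2+0=2
L[1]='8': occ=1, LF[1]=C('8')+1=2+1=3
L[2]='8': occ=2, LF[2]=C('8')+2=2+2=4
L[3]='$': occ=0, LF[3]=C('$')+0=0+0=0
L[4]='z': occ=0, LF[4]=C('z')+0=12+0=12
L[5]='z': occ=1, LF[5]=C('z')+1=12+1=13
L[6]='7': occ=0, LF[6]=C('7')+0=1+0=1
L[7]='y': occ=0, LF[7]=C('y')+0=9+0=9
L[8]='y': occ=1, LF[8]=C('y')+1=9+1=10
L[9]='z': occ=2, LF[9]=C('z')+2=12+2=14
L[10]='x': occ=0, LF[10]=C('x')+0=7+0=7
L[11]='9': occ=0, LF[11]=C('9')+0=6+0=6
L[12]='8': occ=3, LF[12]=C('8')+3=2+3=5
L[13]='z': occ=3, LF[13]=C('z')+3=12+3=15
L[14]='y': occ=2, LF[14]=C('y')+2=9+2=11
L[15]='x': occ=1, LF[15]=C('x')+1=7+1=8

Answer: 2 3 4 0 12 13 1 9 10 14 7 6 5 15 11 8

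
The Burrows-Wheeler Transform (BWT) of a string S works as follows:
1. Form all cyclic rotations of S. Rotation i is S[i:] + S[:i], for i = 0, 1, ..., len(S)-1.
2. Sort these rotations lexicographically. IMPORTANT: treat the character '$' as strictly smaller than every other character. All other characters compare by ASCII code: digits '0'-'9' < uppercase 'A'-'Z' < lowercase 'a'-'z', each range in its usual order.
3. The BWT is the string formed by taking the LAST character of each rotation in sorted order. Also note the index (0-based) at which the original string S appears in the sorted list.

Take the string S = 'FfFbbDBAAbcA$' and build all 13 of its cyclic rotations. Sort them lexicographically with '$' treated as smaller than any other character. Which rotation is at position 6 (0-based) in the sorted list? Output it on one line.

Answer: FbbDBAAbcA$Ff

Derivation:
All 13 rotations (rotation i = S[i:]+S[:i]):
  rot[0] = FfFbbDBAAbcA$
  rot[1] = fFbbDBAAbcA$F
  rot[2] = FbbDBAAbcA$Ff
  rot[3] = bbDBAAbcA$FfF
  rot[4] = bDBAAbcA$FfFb
  rot[5] = DBAAbcA$FfFbb
  rot[6] = BAAbcA$FfFbbD
  rot[7] = AAbcA$FfFbbDB
  rot[8] = AbcA$FfFbbDBA
  rot[9] = bcA$FfFbbDBAA
  rot[10] = cA$FfFbbDBAAb
  rot[11] = A$FfFbbDBAAbc
  rot[12] = $FfFbbDBAAbcA
Sorted (with $ < everything):
  sorted[0] = $FfFbbDBAAbcA
  sorted[1] = A$FfFbbDBAAbc
  sorted[2] = AAbcA$FfFbbDB
  sorted[3] = AbcA$FfFbbDBA
  sorted[4] = BAAbcA$FfFbbD
  sorted[5] = DBAAbcA$FfFbb
  sorted[6] = FbbDBAAbcA$Ff
  sorted[7] = FfFbbDBAAbcA$
  sorted[8] = bDBAAbcA$FfFb
  sorted[9] = bbDBAAbcA$FfF
  sorted[10] = bcA$FfFbbDBAA
  sorted[11] = cA$FfFbbDBAAb
  sorted[12] = fFbbDBAAbcA$F
sorted[6] = FbbDBAAbcA$Ff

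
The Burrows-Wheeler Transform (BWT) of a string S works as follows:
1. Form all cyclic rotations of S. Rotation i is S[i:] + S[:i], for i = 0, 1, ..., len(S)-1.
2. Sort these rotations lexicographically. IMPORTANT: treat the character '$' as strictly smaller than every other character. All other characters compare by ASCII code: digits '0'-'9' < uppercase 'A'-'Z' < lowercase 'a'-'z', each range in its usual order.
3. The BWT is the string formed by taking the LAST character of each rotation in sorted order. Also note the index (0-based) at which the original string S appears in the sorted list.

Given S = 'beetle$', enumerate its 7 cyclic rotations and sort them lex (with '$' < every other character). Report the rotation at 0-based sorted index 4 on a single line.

Answer: etle$be

Derivation:
All 7 rotations (rotation i = S[i:]+S[:i]):
  rot[0] = beetle$
  rot[1] = eetle$b
  rot[2] = etle$be
  rot[3] = tle$bee
  rot[4] = le$beet
  rot[5] = e$beetl
  rot[6] = $beetle
Sorted (with $ < everything):
  sorted[0] = $beetle
  sorted[1] = beetle$
  sorted[2] = e$beetl
  sorted[3] = eetle$b
  sorted[4] = etle$be
  sorted[5] = le$beet
  sorted[6] = tle$bee
sorted[4] = etle$be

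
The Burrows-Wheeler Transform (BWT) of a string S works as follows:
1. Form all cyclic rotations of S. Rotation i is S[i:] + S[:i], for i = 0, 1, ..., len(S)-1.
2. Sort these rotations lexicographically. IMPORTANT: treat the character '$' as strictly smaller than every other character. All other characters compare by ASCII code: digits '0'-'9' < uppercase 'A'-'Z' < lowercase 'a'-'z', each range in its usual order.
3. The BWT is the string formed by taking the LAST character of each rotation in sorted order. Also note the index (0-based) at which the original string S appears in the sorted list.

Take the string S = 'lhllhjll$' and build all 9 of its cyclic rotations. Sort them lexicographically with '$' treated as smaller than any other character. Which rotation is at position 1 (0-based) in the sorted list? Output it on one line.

Answer: hjll$lhll

Derivation:
All 9 rotations (rotation i = S[i:]+S[:i]):
  rot[0] = lhllhjll$
  rot[1] = hllhjll$l
  rot[2] = llhjll$lh
  rot[3] = lhjll$lhl
  rot[4] = hjll$lhll
  rot[5] = jll$lhllh
  rot[6] = ll$lhllhj
  rot[7] = l$lhllhjl
  rot[8] = $lhllhjll
Sorted (with $ < everything):
  sorted[0] = $lhllhjll
  sorted[1] = hjll$lhll
  sorted[2] = hllhjll$l
  sorted[3] = jll$lhllh
  sorted[4] = l$lhllhjl
  sorted[5] = lhjll$lhl
  sorted[6] = lhllhjll$
  sorted[7] = ll$lhllhj
  sorted[8] = llhjll$lh
sorted[1] = hjll$lhll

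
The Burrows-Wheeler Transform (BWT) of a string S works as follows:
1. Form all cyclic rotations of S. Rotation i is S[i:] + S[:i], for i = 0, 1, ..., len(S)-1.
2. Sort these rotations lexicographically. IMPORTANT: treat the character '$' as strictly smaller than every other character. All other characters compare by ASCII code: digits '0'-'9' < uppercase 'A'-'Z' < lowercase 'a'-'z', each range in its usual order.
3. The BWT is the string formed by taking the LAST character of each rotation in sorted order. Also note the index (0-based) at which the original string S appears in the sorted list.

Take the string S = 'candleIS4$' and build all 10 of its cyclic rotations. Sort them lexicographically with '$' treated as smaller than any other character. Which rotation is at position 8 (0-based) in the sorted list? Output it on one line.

Answer: leIS4$cand

Derivation:
All 10 rotations (rotation i = S[i:]+S[:i]):
  rot[0] = candleIS4$
  rot[1] = andleIS4$c
  rot[2] = ndleIS4$ca
  rot[3] = dleIS4$can
  rot[4] = leIS4$cand
  rot[5] = eIS4$candl
  rot[6] = IS4$candle
  rot[7] = S4$candleI
  rot[8] = 4$candleIS
  rot[9] = $candleIS4
Sorted (with $ < everything):
  sorted[0] = $candleIS4
  sorted[1] = 4$candleIS
  sorted[2] = IS4$candle
  sorted[3] = S4$candleI
  sorted[4] = andleIS4$c
  sorted[5] = candleIS4$
  sorted[6] = dleIS4$can
  sorted[7] = eIS4$candl
  sorted[8] = leIS4$cand
  sorted[9] = ndleIS4$ca
sorted[8] = leIS4$cand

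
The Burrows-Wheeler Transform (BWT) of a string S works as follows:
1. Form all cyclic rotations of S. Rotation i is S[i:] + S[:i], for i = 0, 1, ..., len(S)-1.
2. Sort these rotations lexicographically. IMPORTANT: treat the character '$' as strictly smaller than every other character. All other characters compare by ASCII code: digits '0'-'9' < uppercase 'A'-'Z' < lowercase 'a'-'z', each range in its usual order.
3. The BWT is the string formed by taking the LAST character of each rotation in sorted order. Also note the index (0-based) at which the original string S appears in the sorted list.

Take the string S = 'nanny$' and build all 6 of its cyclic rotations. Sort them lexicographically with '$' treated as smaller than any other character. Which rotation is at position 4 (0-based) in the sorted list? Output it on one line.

All 6 rotations (rotation i = S[i:]+S[:i]):
  rot[0] = nanny$
  rot[1] = anny$n
  rot[2] = nny$na
  rot[3] = ny$nan
  rot[4] = y$nann
  rot[5] = $nanny
Sorted (with $ < everything):
  sorted[0] = $nanny
  sorted[1] = anny$n
  sorted[2] = nanny$
  sorted[3] = nny$na
  sorted[4] = ny$nan
  sorted[5] = y$nann
sorted[4] = ny$nan

Answer: ny$nan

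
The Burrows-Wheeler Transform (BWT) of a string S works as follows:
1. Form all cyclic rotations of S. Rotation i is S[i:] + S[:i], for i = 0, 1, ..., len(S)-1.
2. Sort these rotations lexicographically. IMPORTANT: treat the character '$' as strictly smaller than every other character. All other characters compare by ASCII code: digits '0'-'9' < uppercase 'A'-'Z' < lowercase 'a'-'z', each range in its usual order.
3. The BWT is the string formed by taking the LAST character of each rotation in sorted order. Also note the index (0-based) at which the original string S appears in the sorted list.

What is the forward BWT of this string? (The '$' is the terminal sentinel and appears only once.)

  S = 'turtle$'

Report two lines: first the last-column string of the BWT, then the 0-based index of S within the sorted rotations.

Answer: eltur$t
5

Derivation:
All 7 rotations (rotation i = S[i:]+S[:i]):
  rot[0] = turtle$
  rot[1] = urtle$t
  rot[2] = rtle$tu
  rot[3] = tle$tur
  rot[4] = le$turt
  rot[5] = e$turtl
  rot[6] = $turtle
Sorted (with $ < everything):
  sorted[0] = $turtle  (last char: 'e')
  sorted[1] = e$turtl  (last char: 'l')
  sorted[2] = le$turt  (last char: 't')
  sorted[3] = rtle$tu  (last char: 'u')
  sorted[4] = tle$tur  (last char: 'r')
  sorted[5] = turtle$  (last char: '$')
  sorted[6] = urtle$t  (last char: 't')
Last column: eltur$t
Original string S is at sorted index 5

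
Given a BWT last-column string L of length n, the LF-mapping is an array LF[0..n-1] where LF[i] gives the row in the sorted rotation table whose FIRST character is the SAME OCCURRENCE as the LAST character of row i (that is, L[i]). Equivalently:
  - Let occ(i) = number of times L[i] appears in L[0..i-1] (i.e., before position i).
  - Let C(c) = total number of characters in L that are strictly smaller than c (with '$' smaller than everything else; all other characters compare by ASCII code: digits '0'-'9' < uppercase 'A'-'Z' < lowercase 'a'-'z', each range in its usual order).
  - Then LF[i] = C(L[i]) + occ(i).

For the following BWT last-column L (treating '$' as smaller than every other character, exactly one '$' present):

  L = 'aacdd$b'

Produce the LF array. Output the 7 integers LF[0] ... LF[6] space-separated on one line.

Char counts: '$':1, 'a':2, 'b':1, 'c':1, 'd':2
C (first-col start): C('$')=0, C('a')=1, C('b')=3, C('c')=4, C('d')=5
L[0]='a': occ=0, LF[0]=C('a')+0=1+0=1
L[1]='a': occ=1, LF[1]=C('a')+1=1+1=2
L[2]='c': occ=0, LF[2]=C('c')+0=4+0=4
L[3]='d': occ=0, LF[3]=C('d')+0=5+0=5
L[4]='d': occ=1, LF[4]=C('d')+1=5+1=6
L[5]='$': occ=0, LF[5]=C('$')+0=0+0=0
L[6]='b': occ=0, LF[6]=C('b')+0=3+0=3

Answer: 1 2 4 5 6 0 3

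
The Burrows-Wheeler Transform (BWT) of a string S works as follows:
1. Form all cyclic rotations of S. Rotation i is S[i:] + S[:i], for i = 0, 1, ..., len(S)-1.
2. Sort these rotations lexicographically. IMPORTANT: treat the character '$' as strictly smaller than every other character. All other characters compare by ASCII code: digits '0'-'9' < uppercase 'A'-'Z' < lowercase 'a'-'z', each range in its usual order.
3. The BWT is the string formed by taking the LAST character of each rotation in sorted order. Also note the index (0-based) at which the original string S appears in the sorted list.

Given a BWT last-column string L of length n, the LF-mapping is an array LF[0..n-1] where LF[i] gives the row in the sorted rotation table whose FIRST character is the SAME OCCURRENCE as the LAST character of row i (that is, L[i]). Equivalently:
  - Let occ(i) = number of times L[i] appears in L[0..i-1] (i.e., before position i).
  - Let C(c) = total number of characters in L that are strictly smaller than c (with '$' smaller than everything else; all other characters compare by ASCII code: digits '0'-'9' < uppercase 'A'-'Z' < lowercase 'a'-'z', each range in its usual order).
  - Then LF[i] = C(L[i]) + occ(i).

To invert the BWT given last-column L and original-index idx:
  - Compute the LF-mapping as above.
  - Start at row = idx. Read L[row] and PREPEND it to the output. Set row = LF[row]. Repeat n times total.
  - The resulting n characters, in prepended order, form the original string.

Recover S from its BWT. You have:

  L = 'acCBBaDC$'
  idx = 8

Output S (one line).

LF mapping: 6 8 3 1 2 7 5 4 0
Walk LF starting at row 8, prepending L[row]:
  step 1: row=8, L[8]='$', prepend. Next row=LF[8]=0
  step 2: row=0, L[0]='a', prepend. Next row=LF[0]=6
  step 3: row=6, L[6]='D', prepend. Next row=LF[6]=5
  step 4: row=5, L[5]='a', prepend. Next row=LF[5]=7
  step 5: row=7, L[7]='C', prepend. Next row=LF[7]=4
  step 6: row=4, L[4]='B', prepend. Next row=LF[4]=2
  step 7: row=2, L[2]='C', prepend. Next row=LF[2]=3
  step 8: row=3, L[3]='B', prepend. Next row=LF[3]=1
  step 9: row=1, L[1]='c', prepend. Next row=LF[1]=8
Reversed output: cBCBCaDa$

Answer: cBCBCaDa$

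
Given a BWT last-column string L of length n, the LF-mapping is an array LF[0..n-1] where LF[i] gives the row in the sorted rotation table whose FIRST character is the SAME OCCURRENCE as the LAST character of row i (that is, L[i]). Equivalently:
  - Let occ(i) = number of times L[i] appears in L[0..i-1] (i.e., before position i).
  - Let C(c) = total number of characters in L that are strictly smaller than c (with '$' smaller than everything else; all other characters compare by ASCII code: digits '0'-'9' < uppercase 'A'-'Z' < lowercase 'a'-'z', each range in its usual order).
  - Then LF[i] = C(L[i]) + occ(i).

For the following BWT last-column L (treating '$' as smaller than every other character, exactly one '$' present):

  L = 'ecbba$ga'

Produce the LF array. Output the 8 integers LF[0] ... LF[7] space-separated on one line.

Char counts: '$':1, 'a':2, 'b':2, 'c':1, 'e':1, 'g':1
C (first-col start): C('$')=0, C('a')=1, C('b')=3, C('c')=5, C('e')=6, C('g')=7
L[0]='e': occ=0, LF[0]=C('e')+0=6+0=6
L[1]='c': occ=0, LF[1]=C('c')+0=5+0=5
L[2]='b': occ=0, LF[2]=C('b')+0=3+0=3
L[3]='b': occ=1, LF[3]=C('b')+1=3+1=4
L[4]='a': occ=0, LF[4]=C('a')+0=1+0=1
L[5]='$': occ=0, LF[5]=C('$')+0=0+0=0
L[6]='g': occ=0, LF[6]=C('g')+0=7+0=7
L[7]='a': occ=1, LF[7]=C('a')+1=1+1=2

Answer: 6 5 3 4 1 0 7 2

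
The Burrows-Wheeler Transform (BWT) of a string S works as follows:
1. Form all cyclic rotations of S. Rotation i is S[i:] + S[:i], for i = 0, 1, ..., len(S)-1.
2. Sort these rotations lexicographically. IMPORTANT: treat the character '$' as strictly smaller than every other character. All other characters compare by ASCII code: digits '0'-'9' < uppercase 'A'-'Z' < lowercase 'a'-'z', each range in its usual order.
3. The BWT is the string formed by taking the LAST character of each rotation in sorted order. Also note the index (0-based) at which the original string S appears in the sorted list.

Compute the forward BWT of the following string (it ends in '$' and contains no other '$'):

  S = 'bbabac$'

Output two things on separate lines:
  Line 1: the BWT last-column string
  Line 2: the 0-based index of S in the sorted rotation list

Answer: cbbba$a
5

Derivation:
All 7 rotations (rotation i = S[i:]+S[:i]):
  rot[0] = bbabac$
  rot[1] = babac$b
  rot[2] = abac$bb
  rot[3] = bac$bba
  rot[4] = ac$bbab
  rot[5] = c$bbaba
  rot[6] = $bbabac
Sorted (with $ < everything):
  sorted[0] = $bbabac  (last char: 'c')
  sorted[1] = abac$bb  (last char: 'b')
  sorted[2] = ac$bbab  (last char: 'b')
  sorted[3] = babac$b  (last char: 'b')
  sorted[4] = bac$bba  (last char: 'a')
  sorted[5] = bbabac$  (last char: '$')
  sorted[6] = c$bbaba  (last char: 'a')
Last column: cbbba$a
Original string S is at sorted index 5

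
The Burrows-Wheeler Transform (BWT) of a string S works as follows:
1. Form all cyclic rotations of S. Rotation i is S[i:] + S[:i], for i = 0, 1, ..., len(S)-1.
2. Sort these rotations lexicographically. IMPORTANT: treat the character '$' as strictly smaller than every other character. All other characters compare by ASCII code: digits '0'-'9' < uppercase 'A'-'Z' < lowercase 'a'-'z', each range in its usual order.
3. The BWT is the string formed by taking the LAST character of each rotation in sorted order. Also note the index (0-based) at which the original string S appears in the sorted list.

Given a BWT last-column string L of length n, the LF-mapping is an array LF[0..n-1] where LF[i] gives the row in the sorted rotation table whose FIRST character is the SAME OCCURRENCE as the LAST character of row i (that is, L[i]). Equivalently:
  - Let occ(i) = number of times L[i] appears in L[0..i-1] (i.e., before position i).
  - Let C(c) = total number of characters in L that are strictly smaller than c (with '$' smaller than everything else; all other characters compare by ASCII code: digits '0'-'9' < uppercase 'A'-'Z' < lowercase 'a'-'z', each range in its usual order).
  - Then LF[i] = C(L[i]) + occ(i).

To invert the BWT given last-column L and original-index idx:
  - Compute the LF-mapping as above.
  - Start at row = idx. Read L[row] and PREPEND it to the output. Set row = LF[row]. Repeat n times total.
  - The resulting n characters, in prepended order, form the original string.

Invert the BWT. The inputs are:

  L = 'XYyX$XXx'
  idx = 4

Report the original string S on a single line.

Answer: XxyXXYX$

Derivation:
LF mapping: 1 5 7 2 0 3 4 6
Walk LF starting at row 4, prepending L[row]:
  step 1: row=4, L[4]='$', prepend. Next row=LF[4]=0
  step 2: row=0, L[0]='X', prepend. Next row=LF[0]=1
  step 3: row=1, L[1]='Y', prepend. Next row=LF[1]=5
  step 4: row=5, L[5]='X', prepend. Next row=LF[5]=3
  step 5: row=3, L[3]='X', prepend. Next row=LF[3]=2
  step 6: row=2, L[2]='y', prepend. Next row=LF[2]=7
  step 7: row=7, L[7]='x', prepend. Next row=LF[7]=6
  step 8: row=6, L[6]='X', prepend. Next row=LF[6]=4
Reversed output: XxyXXYX$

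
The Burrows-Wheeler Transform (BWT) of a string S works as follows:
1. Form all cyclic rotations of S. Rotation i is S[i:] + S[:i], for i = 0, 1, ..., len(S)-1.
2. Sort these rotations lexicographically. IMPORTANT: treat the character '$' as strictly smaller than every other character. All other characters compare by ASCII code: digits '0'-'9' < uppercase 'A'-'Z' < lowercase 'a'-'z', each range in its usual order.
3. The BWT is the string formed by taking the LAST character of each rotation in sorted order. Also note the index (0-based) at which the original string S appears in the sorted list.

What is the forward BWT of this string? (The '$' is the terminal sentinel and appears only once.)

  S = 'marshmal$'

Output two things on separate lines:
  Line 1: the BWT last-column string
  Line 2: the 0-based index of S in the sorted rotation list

All 9 rotations (rotation i = S[i:]+S[:i]):
  rot[0] = marshmal$
  rot[1] = arshmal$m
  rot[2] = rshmal$ma
  rot[3] = shmal$mar
  rot[4] = hmal$mars
  rot[5] = mal$marsh
  rot[6] = al$marshm
  rot[7] = l$marshma
  rot[8] = $marshmal
Sorted (with $ < everything):
  sorted[0] = $marshmal  (last char: 'l')
  sorted[1] = al$marshm  (last char: 'm')
  sorted[2] = arshmal$m  (last char: 'm')
  sorted[3] = hmal$mars  (last char: 's')
  sorted[4] = l$marshma  (last char: 'a')
  sorted[5] = mal$marsh  (last char: 'h')
  sorted[6] = marshmal$  (last char: '$')
  sorted[7] = rshmal$ma  (last char: 'a')
  sorted[8] = shmal$mar  (last char: 'r')
Last column: lmmsah$ar
Original string S is at sorted index 6

Answer: lmmsah$ar
6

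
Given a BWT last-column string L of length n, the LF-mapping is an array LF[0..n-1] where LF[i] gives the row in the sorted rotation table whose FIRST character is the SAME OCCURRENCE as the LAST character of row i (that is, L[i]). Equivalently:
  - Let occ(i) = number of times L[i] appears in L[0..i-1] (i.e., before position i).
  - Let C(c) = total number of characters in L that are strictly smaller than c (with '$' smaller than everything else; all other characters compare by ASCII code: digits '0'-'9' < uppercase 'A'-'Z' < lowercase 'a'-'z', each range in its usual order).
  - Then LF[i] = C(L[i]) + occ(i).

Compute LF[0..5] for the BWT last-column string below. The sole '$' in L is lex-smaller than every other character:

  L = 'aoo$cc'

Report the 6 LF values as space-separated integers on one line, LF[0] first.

Char counts: '$':1, 'a':1, 'c':2, 'o':2
C (first-col start): C('$')=0, C('a')=1, C('c')=2, C('o')=4
L[0]='a': occ=0, LF[0]=C('a')+0=1+0=1
L[1]='o': occ=0, LF[1]=C('o')+0=4+0=4
L[2]='o': occ=1, LF[2]=C('o')+1=4+1=5
L[3]='$': occ=0, LF[3]=C('$')+0=0+0=0
L[4]='c': occ=0, LF[4]=C('c')+0=2+0=2
L[5]='c': occ=1, LF[5]=C('c')+1=2+1=3

Answer: 1 4 5 0 2 3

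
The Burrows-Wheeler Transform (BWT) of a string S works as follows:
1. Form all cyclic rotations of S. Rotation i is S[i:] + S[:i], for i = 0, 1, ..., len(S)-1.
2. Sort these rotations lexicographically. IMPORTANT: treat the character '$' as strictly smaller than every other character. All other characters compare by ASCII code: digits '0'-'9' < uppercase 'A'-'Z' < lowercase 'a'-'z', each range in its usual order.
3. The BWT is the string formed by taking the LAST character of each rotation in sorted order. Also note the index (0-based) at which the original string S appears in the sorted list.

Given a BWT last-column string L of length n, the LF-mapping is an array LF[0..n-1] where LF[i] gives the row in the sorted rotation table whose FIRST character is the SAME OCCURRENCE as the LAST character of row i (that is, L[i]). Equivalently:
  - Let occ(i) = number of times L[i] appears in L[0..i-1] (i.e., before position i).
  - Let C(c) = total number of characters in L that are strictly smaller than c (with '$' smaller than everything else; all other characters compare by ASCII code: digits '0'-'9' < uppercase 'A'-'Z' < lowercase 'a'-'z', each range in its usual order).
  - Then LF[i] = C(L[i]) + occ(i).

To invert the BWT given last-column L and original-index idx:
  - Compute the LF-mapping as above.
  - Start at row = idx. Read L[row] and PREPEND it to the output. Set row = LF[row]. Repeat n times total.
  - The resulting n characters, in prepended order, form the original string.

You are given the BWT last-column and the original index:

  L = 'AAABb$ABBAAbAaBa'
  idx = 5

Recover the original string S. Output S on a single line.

LF mapping: 1 2 3 8 14 0 4 9 10 5 6 15 7 12 11 13
Walk LF starting at row 5, prepending L[row]:
  step 1: row=5, L[5]='$', prepend. Next row=LF[5]=0
  step 2: row=0, L[0]='A', prepend. Next row=LF[0]=1
  step 3: row=1, L[1]='A', prepend. Next row=LF[1]=2
  step 4: row=2, L[2]='A', prepend. Next row=LF[2]=3
  step 5: row=3, L[3]='B', prepend. Next row=LF[3]=8
  step 6: row=8, L[8]='B', prepend. Next row=LF[8]=10
  step 7: row=10, L[10]='A', prepend. Next row=LF[10]=6
  step 8: row=6, L[6]='A', prepend. Next row=LF[6]=4
  step 9: row=4, L[4]='b', prepend. Next row=LF[4]=14
  step 10: row=14, L[14]='B', prepend. Next row=LF[14]=11
  step 11: row=11, L[11]='b', prepend. Next row=LF[11]=15
  step 12: row=15, L[15]='a', prepend. Next row=LF[15]=13
  step 13: row=13, L[13]='a', prepend. Next row=LF[13]=12
  step 14: row=12, L[12]='A', prepend. Next row=LF[12]=7
  step 15: row=7, L[7]='B', prepend. Next row=LF[7]=9
  step 16: row=9, L[9]='A', prepend. Next row=LF[9]=5
Reversed output: ABAaabBbAABBAAA$

Answer: ABAaabBbAABBAAA$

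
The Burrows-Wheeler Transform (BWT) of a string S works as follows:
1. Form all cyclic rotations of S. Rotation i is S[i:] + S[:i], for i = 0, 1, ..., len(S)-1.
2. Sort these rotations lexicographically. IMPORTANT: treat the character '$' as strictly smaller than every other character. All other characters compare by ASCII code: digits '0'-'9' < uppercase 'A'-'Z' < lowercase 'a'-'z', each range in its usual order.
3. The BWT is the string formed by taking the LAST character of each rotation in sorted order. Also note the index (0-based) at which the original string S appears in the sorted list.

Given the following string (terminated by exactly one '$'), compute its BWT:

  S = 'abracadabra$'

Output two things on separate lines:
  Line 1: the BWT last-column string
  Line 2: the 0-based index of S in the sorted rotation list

Answer: ard$rcaaaabb
3

Derivation:
All 12 rotations (rotation i = S[i:]+S[:i]):
  rot[0] = abracadabra$
  rot[1] = bracadabra$a
  rot[2] = racadabra$ab
  rot[3] = acadabra$abr
  rot[4] = cadabra$abra
  rot[5] = adabra$abrac
  rot[6] = dabra$abraca
  rot[7] = abra$abracad
  rot[8] = bra$abracada
  rot[9] = ra$abracadab
  rot[10] = a$abracadabr
  rot[11] = $abracadabra
Sorted (with $ < everything):
  sorted[0] = $abracadabra  (last char: 'a')
  sorted[1] = a$abracadabr  (last char: 'r')
  sorted[2] = abra$abracad  (last char: 'd')
  sorted[3] = abracadabra$  (last char: '$')
  sorted[4] = acadabra$abr  (last char: 'r')
  sorted[5] = adabra$abrac  (last char: 'c')
  sorted[6] = bra$abracada  (last char: 'a')
  sorted[7] = bracadabra$a  (last char: 'a')
  sorted[8] = cadabra$abra  (last char: 'a')
  sorted[9] = dabra$abraca  (last char: 'a')
  sorted[10] = ra$abracadab  (last char: 'b')
  sorted[11] = racadabra$ab  (last char: 'b')
Last column: ard$rcaaaabb
Original string S is at sorted index 3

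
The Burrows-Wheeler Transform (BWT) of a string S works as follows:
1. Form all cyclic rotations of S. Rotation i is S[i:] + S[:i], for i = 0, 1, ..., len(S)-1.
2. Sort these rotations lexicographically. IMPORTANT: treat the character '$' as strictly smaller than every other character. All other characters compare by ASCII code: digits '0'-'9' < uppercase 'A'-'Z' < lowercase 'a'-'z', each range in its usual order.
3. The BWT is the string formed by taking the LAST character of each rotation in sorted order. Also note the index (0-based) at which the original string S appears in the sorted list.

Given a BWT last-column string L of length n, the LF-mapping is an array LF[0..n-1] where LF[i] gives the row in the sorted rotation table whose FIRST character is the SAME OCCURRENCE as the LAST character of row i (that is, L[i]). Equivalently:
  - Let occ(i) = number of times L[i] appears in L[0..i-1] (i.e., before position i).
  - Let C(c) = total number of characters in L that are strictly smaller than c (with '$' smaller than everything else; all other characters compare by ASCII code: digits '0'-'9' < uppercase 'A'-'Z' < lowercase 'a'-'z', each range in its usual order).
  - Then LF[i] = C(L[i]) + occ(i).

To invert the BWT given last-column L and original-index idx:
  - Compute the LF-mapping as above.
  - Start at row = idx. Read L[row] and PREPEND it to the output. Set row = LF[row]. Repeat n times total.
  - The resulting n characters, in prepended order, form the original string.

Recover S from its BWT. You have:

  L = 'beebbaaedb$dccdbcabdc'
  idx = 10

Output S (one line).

Answer: ccddbdccebbeabadeabb$

Derivation:
LF mapping: 4 18 19 5 6 1 2 20 14 7 0 15 10 11 16 8 12 3 9 17 13
Walk LF starting at row 10, prepending L[row]:
  step 1: row=10, L[10]='$', prepend. Next row=LF[10]=0
  step 2: row=0, L[0]='b', prepend. Next row=LF[0]=4
  step 3: row=4, L[4]='b', prepend. Next row=LF[4]=6
  step 4: row=6, L[6]='a', prepend. Next row=LF[6]=2
  step 5: row=2, L[2]='e', prepend. Next row=LF[2]=19
  step 6: row=19, L[19]='d', prepend. Next row=LF[19]=17
  step 7: row=17, L[17]='a', prepend. Next row=LF[17]=3
  step 8: row=3, L[3]='b', prepend. Next row=LF[3]=5
  step 9: row=5, L[5]='a', prepend. Next row=LF[5]=1
  step 10: row=1, L[1]='e', prepend. Next row=LF[1]=18
  step 11: row=18, L[18]='b', prepend. Next row=LF[18]=9
  step 12: row=9, L[9]='b', prepend. Next row=LF[9]=7
  step 13: row=7, L[7]='e', prepend. Next row=LF[7]=20
  step 14: row=20, L[20]='c', prepend. Next row=LF[20]=13
  step 15: row=13, L[13]='c', prepend. Next row=LF[13]=11
  step 16: row=11, L[11]='d', prepend. Next row=LF[11]=15
  step 17: row=15, L[15]='b', prepend. Next row=LF[15]=8
  step 18: row=8, L[8]='d', prepend. Next row=LF[8]=14
  step 19: row=14, L[14]='d', prepend. Next row=LF[14]=16
  step 20: row=16, L[16]='c', prepend. Next row=LF[16]=12
  step 21: row=12, L[12]='c', prepend. Next row=LF[12]=10
Reversed output: ccddbdccebbeabadeabb$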